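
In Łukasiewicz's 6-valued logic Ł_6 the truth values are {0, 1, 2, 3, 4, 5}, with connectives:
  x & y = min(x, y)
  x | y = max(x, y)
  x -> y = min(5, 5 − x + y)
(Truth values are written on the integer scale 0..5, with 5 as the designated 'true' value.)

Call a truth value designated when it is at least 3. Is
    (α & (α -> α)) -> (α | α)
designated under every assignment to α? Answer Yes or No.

α = 0 ↦ 5
α = 1 ↦ 5
α = 2 ↦ 5
α = 3 ↦ 5
α = 4 ↦ 5
α = 5 ↦ 5
Every assignment gives a value ≥ 3.

Yes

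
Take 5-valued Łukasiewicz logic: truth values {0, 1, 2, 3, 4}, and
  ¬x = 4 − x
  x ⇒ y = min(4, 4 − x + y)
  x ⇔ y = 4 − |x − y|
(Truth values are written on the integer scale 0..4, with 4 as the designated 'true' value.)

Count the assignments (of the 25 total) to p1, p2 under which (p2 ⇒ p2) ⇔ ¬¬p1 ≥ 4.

value 4: 5 assignments (counts)
value 3: 5 assignments
value 2: 5 assignments
value 1: 5 assignments
value 0: 5 assignments
So 5 of the 25 assignments meet the threshold.

5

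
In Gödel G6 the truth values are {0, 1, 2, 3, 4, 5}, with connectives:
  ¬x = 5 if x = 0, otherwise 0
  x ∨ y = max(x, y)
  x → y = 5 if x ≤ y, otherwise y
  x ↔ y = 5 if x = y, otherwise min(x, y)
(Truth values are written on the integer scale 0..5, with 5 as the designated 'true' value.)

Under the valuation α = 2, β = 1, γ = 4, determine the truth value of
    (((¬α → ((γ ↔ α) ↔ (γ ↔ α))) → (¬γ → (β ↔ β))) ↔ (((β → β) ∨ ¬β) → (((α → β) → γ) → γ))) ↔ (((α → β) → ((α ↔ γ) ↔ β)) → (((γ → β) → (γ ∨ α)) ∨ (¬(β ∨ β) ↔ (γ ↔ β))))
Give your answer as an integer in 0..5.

¬α = ¬2 = 0
γ ↔ α = 4 ↔ 2 = 2
γ ↔ α = 4 ↔ 2 = 2
(γ ↔ α) ↔ (γ ↔ α) = 2 ↔ 2 = 5
¬α → ((γ ↔ α) ↔ (γ ↔ α)) = 0 → 5 = 5
¬γ = ¬4 = 0
β ↔ β = 1 ↔ 1 = 5
¬γ → (β ↔ β) = 0 → 5 = 5
(¬α → ((γ ↔ α) ↔ (γ ↔ α))) → (¬γ → (β ↔ β)) = 5 → 5 = 5
β → β = 1 → 1 = 5
¬β = ¬1 = 0
(β → β) ∨ ¬β = 5 ∨ 0 = 5
α → β = 2 → 1 = 1
(α → β) → γ = 1 → 4 = 5
((α → β) → γ) → γ = 5 → 4 = 4
((β → β) ∨ ¬β) → (((α → β) → γ) → γ) = 5 → 4 = 4
((¬α → ((γ ↔ α) ↔ (γ ↔ α))) → (¬γ → (β ↔ β))) ↔ (((β → β) ∨ ¬β) → (((α → β) → γ) → γ)) = 5 ↔ 4 = 4
α → β = 2 → 1 = 1
α ↔ γ = 2 ↔ 4 = 2
(α ↔ γ) ↔ β = 2 ↔ 1 = 1
(α → β) → ((α ↔ γ) ↔ β) = 1 → 1 = 5
γ → β = 4 → 1 = 1
γ ∨ α = 4 ∨ 2 = 4
(γ → β) → (γ ∨ α) = 1 → 4 = 5
β ∨ β = 1 ∨ 1 = 1
¬(β ∨ β) = ¬1 = 0
γ ↔ β = 4 ↔ 1 = 1
¬(β ∨ β) ↔ (γ ↔ β) = 0 ↔ 1 = 0
((γ → β) → (γ ∨ α)) ∨ (¬(β ∨ β) ↔ (γ ↔ β)) = 5 ∨ 0 = 5
((α → β) → ((α ↔ γ) ↔ β)) → (((γ → β) → (γ ∨ α)) ∨ (¬(β ∨ β) ↔ (γ ↔ β))) = 5 → 5 = 5
(((¬α → ((γ ↔ α) ↔ (γ ↔ α))) → (¬γ → (β ↔ β))) ↔ (((β → β) ∨ ¬β) → (((α → β) → γ) → γ))) ↔ (((α → β) → ((α ↔ γ) ↔ β)) → (((γ → β) → (γ ∨ α)) ∨ (¬(β ∨ β) ↔ (γ ↔ β)))) = 4 ↔ 5 = 4

4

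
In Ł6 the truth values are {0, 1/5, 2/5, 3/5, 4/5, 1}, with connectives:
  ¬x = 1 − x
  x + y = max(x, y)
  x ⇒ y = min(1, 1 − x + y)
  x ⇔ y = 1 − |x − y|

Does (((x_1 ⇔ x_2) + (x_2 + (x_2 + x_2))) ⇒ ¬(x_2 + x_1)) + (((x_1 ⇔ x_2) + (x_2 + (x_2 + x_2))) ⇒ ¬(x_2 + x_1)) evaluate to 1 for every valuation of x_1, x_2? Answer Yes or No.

No

Counterexample: take x_1 = 0, x_2 = 3/5.
x_1 ⇔ x_2 = 0 ⇔ 3/5 = 2/5
x_2 + x_2 = 3/5 + 3/5 = 3/5
x_2 + (x_2 + x_2) = 3/5 + 3/5 = 3/5
(x_1 ⇔ x_2) + (x_2 + (x_2 + x_2)) = 2/5 + 3/5 = 3/5
x_2 + x_1 = 3/5 + 0 = 3/5
¬(x_2 + x_1) = ¬3/5 = 2/5
((x_1 ⇔ x_2) + (x_2 + (x_2 + x_2))) ⇒ ¬(x_2 + x_1) = 3/5 ⇒ 2/5 = 4/5
x_1 ⇔ x_2 = 0 ⇔ 3/5 = 2/5
x_2 + x_2 = 3/5 + 3/5 = 3/5
x_2 + (x_2 + x_2) = 3/5 + 3/5 = 3/5
(x_1 ⇔ x_2) + (x_2 + (x_2 + x_2)) = 2/5 + 3/5 = 3/5
x_2 + x_1 = 3/5 + 0 = 3/5
¬(x_2 + x_1) = ¬3/5 = 2/5
((x_1 ⇔ x_2) + (x_2 + (x_2 + x_2))) ⇒ ¬(x_2 + x_1) = 3/5 ⇒ 2/5 = 4/5
(((x_1 ⇔ x_2) + (x_2 + (x_2 + x_2))) ⇒ ¬(x_2 + x_1)) + (((x_1 ⇔ x_2) + (x_2 + (x_2 + x_2))) ⇒ ¬(x_2 + x_1)) = 4/5 + 4/5 = 4/5
This gives 4/5 ≠ 1.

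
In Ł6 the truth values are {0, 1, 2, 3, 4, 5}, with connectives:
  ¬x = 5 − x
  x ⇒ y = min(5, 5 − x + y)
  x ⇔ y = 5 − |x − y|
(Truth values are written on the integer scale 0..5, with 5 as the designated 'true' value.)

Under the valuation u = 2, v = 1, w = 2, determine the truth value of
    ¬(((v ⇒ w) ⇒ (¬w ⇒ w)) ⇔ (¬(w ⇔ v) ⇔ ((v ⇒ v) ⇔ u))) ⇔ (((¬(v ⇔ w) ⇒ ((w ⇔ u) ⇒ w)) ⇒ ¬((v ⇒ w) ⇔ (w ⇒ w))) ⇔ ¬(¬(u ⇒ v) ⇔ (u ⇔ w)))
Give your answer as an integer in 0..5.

4

v ⇒ w = 1 ⇒ 2 = 5
¬w = ¬2 = 3
¬w ⇒ w = 3 ⇒ 2 = 4
(v ⇒ w) ⇒ (¬w ⇒ w) = 5 ⇒ 4 = 4
w ⇔ v = 2 ⇔ 1 = 4
¬(w ⇔ v) = ¬4 = 1
v ⇒ v = 1 ⇒ 1 = 5
(v ⇒ v) ⇔ u = 5 ⇔ 2 = 2
¬(w ⇔ v) ⇔ ((v ⇒ v) ⇔ u) = 1 ⇔ 2 = 4
((v ⇒ w) ⇒ (¬w ⇒ w)) ⇔ (¬(w ⇔ v) ⇔ ((v ⇒ v) ⇔ u)) = 4 ⇔ 4 = 5
¬(((v ⇒ w) ⇒ (¬w ⇒ w)) ⇔ (¬(w ⇔ v) ⇔ ((v ⇒ v) ⇔ u))) = ¬5 = 0
v ⇔ w = 1 ⇔ 2 = 4
¬(v ⇔ w) = ¬4 = 1
w ⇔ u = 2 ⇔ 2 = 5
(w ⇔ u) ⇒ w = 5 ⇒ 2 = 2
¬(v ⇔ w) ⇒ ((w ⇔ u) ⇒ w) = 1 ⇒ 2 = 5
v ⇒ w = 1 ⇒ 2 = 5
w ⇒ w = 2 ⇒ 2 = 5
(v ⇒ w) ⇔ (w ⇒ w) = 5 ⇔ 5 = 5
¬((v ⇒ w) ⇔ (w ⇒ w)) = ¬5 = 0
(¬(v ⇔ w) ⇒ ((w ⇔ u) ⇒ w)) ⇒ ¬((v ⇒ w) ⇔ (w ⇒ w)) = 5 ⇒ 0 = 0
u ⇒ v = 2 ⇒ 1 = 4
¬(u ⇒ v) = ¬4 = 1
u ⇔ w = 2 ⇔ 2 = 5
¬(u ⇒ v) ⇔ (u ⇔ w) = 1 ⇔ 5 = 1
¬(¬(u ⇒ v) ⇔ (u ⇔ w)) = ¬1 = 4
((¬(v ⇔ w) ⇒ ((w ⇔ u) ⇒ w)) ⇒ ¬((v ⇒ w) ⇔ (w ⇒ w))) ⇔ ¬(¬(u ⇒ v) ⇔ (u ⇔ w)) = 0 ⇔ 4 = 1
¬(((v ⇒ w) ⇒ (¬w ⇒ w)) ⇔ (¬(w ⇔ v) ⇔ ((v ⇒ v) ⇔ u))) ⇔ (((¬(v ⇔ w) ⇒ ((w ⇔ u) ⇒ w)) ⇒ ¬((v ⇒ w) ⇔ (w ⇒ w))) ⇔ ¬(¬(u ⇒ v) ⇔ (u ⇔ w))) = 0 ⇔ 1 = 4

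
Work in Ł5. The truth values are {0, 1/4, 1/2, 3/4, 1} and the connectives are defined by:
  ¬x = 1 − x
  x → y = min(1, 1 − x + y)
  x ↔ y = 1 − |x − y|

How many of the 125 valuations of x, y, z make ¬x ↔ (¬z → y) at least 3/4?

59

value 1: 25 assignments (counts)
value 3/4: 34 assignments (counts)
value 1/2: 28 assignments
value 1/4: 22 assignments
value 0: 16 assignments
So 59 of the 125 assignments meet the threshold.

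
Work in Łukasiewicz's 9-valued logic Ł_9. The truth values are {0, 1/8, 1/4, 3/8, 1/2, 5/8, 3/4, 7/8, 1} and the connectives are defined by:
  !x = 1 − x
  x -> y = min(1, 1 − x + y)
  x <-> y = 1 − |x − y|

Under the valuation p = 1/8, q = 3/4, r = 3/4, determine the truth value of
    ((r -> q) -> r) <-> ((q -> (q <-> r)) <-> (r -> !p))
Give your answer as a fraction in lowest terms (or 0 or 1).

r -> q = 3/4 -> 3/4 = 1
(r -> q) -> r = 1 -> 3/4 = 3/4
q <-> r = 3/4 <-> 3/4 = 1
q -> (q <-> r) = 3/4 -> 1 = 1
!p = !1/8 = 7/8
r -> !p = 3/4 -> 7/8 = 1
(q -> (q <-> r)) <-> (r -> !p) = 1 <-> 1 = 1
((r -> q) -> r) <-> ((q -> (q <-> r)) <-> (r -> !p)) = 3/4 <-> 1 = 3/4

3/4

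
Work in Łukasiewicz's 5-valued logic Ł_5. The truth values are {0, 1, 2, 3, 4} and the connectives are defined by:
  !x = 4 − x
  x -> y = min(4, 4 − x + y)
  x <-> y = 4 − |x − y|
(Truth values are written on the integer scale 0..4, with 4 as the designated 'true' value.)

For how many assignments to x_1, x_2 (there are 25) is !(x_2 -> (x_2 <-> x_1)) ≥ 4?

1

value 4: 1 assignment (counts)
value 3: 1 assignment
value 2: 2 assignments
value 1: 2 assignments
value 0: 19 assignments
So 1 of the 25 assignments meets the threshold.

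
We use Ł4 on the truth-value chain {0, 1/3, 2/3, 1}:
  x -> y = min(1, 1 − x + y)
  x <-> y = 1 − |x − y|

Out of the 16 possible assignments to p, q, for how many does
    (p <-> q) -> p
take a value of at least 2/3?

p = 0, q = 0 ↦ 0  <
p = 0, q = 1/3 ↦ 1/3  <
p = 0, q = 2/3 ↦ 2/3  ≥
p = 0, q = 1 ↦ 1  ≥
p = 1/3, q = 0 ↦ 2/3  ≥
p = 1/3, q = 1/3 ↦ 1/3  <
p = 1/3, q = 2/3 ↦ 2/3  ≥
p = 1/3, q = 1 ↦ 1  ≥
p = 2/3, q = 0 ↦ 1  ≥
p = 2/3, q = 1/3 ↦ 1  ≥
p = 2/3, q = 2/3 ↦ 2/3  ≥
p = 2/3, q = 1 ↦ 1  ≥
p = 1, q = 0 ↦ 1  ≥
p = 1, q = 1/3 ↦ 1  ≥
p = 1, q = 2/3 ↦ 1  ≥
p = 1, q = 1 ↦ 1  ≥
So 13 of the 16 assignments meet the threshold.

13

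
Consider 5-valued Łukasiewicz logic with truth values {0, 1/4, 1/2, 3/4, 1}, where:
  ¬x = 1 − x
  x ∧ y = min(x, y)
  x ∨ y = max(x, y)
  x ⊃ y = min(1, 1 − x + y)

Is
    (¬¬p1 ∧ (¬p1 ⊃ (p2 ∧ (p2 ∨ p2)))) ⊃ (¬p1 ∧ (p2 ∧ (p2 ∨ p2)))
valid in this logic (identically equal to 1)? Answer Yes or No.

Counterexample: take p1 = 1/4, p2 = 0.
¬p1 = ¬1/4 = 3/4
¬¬p1 = ¬3/4 = 1/4
¬p1 = ¬1/4 = 3/4
p2 ∨ p2 = 0 ∨ 0 = 0
p2 ∧ (p2 ∨ p2) = 0 ∧ 0 = 0
¬p1 ⊃ (p2 ∧ (p2 ∨ p2)) = 3/4 ⊃ 0 = 1/4
¬¬p1 ∧ (¬p1 ⊃ (p2 ∧ (p2 ∨ p2))) = 1/4 ∧ 1/4 = 1/4
¬p1 = ¬1/4 = 3/4
p2 ∨ p2 = 0 ∨ 0 = 0
p2 ∧ (p2 ∨ p2) = 0 ∧ 0 = 0
¬p1 ∧ (p2 ∧ (p2 ∨ p2)) = 3/4 ∧ 0 = 0
(¬¬p1 ∧ (¬p1 ⊃ (p2 ∧ (p2 ∨ p2)))) ⊃ (¬p1 ∧ (p2 ∧ (p2 ∨ p2))) = 1/4 ⊃ 0 = 3/4
This gives 3/4 ≠ 1.

No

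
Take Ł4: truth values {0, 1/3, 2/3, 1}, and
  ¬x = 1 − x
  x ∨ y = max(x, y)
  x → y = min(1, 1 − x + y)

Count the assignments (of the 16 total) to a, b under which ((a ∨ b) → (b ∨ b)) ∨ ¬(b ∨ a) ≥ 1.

a = 0, b = 0 ↦ 1  ≥
a = 0, b = 1/3 ↦ 1  ≥
a = 0, b = 2/3 ↦ 1  ≥
a = 0, b = 1 ↦ 1  ≥
a = 1/3, b = 0 ↦ 2/3  <
a = 1/3, b = 1/3 ↦ 1  ≥
a = 1/3, b = 2/3 ↦ 1  ≥
a = 1/3, b = 1 ↦ 1  ≥
a = 2/3, b = 0 ↦ 1/3  <
a = 2/3, b = 1/3 ↦ 2/3  <
a = 2/3, b = 2/3 ↦ 1  ≥
a = 2/3, b = 1 ↦ 1  ≥
a = 1, b = 0 ↦ 0  <
a = 1, b = 1/3 ↦ 1/3  <
a = 1, b = 2/3 ↦ 2/3  <
a = 1, b = 1 ↦ 1  ≥
So 10 of the 16 assignments meet the threshold.

10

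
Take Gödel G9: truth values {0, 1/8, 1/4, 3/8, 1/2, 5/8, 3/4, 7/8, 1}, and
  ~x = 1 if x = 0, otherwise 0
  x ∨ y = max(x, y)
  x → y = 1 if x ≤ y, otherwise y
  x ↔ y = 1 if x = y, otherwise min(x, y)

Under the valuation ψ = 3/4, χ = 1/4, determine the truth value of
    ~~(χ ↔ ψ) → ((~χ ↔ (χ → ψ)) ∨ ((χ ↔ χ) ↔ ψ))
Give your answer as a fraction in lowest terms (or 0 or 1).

χ ↔ ψ = 1/4 ↔ 3/4 = 1/4
~(χ ↔ ψ) = ~1/4 = 0
~~(χ ↔ ψ) = ~0 = 1
~χ = ~1/4 = 0
χ → ψ = 1/4 → 3/4 = 1
~χ ↔ (χ → ψ) = 0 ↔ 1 = 0
χ ↔ χ = 1/4 ↔ 1/4 = 1
(χ ↔ χ) ↔ ψ = 1 ↔ 3/4 = 3/4
(~χ ↔ (χ → ψ)) ∨ ((χ ↔ χ) ↔ ψ) = 0 ∨ 3/4 = 3/4
~~(χ ↔ ψ) → ((~χ ↔ (χ → ψ)) ∨ ((χ ↔ χ) ↔ ψ)) = 1 → 3/4 = 3/4

3/4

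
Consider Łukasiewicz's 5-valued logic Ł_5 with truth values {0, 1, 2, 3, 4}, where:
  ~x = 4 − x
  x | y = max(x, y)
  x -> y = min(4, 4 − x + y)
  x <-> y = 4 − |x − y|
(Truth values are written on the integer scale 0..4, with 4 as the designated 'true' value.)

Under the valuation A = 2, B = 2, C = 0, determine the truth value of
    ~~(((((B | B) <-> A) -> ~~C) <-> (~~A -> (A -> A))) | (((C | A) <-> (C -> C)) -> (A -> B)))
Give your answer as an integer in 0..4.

B | B = 2 | 2 = 2
(B | B) <-> A = 2 <-> 2 = 4
~C = ~0 = 4
~~C = ~4 = 0
((B | B) <-> A) -> ~~C = 4 -> 0 = 0
~A = ~2 = 2
~~A = ~2 = 2
A -> A = 2 -> 2 = 4
~~A -> (A -> A) = 2 -> 4 = 4
(((B | B) <-> A) -> ~~C) <-> (~~A -> (A -> A)) = 0 <-> 4 = 0
C | A = 0 | 2 = 2
C -> C = 0 -> 0 = 4
(C | A) <-> (C -> C) = 2 <-> 4 = 2
A -> B = 2 -> 2 = 4
((C | A) <-> (C -> C)) -> (A -> B) = 2 -> 4 = 4
((((B | B) <-> A) -> ~~C) <-> (~~A -> (A -> A))) | (((C | A) <-> (C -> C)) -> (A -> B)) = 0 | 4 = 4
~(((((B | B) <-> A) -> ~~C) <-> (~~A -> (A -> A))) | (((C | A) <-> (C -> C)) -> (A -> B))) = ~4 = 0
~~(((((B | B) <-> A) -> ~~C) <-> (~~A -> (A -> A))) | (((C | A) <-> (C -> C)) -> (A -> B))) = ~0 = 4

4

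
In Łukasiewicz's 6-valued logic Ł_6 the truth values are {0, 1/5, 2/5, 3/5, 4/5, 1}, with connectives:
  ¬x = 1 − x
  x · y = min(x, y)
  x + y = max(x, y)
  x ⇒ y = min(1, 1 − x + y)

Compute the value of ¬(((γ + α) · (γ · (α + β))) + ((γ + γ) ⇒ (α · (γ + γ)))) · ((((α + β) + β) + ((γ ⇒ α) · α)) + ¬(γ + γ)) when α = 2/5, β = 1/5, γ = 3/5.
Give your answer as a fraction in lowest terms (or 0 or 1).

1/5

γ + α = 3/5 + 2/5 = 3/5
α + β = 2/5 + 1/5 = 2/5
γ · (α + β) = 3/5 · 2/5 = 2/5
(γ + α) · (γ · (α + β)) = 3/5 · 2/5 = 2/5
γ + γ = 3/5 + 3/5 = 3/5
γ + γ = 3/5 + 3/5 = 3/5
α · (γ + γ) = 2/5 · 3/5 = 2/5
(γ + γ) ⇒ (α · (γ + γ)) = 3/5 ⇒ 2/5 = 4/5
((γ + α) · (γ · (α + β))) + ((γ + γ) ⇒ (α · (γ + γ))) = 2/5 + 4/5 = 4/5
¬(((γ + α) · (γ · (α + β))) + ((γ + γ) ⇒ (α · (γ + γ)))) = ¬4/5 = 1/5
α + β = 2/5 + 1/5 = 2/5
(α + β) + β = 2/5 + 1/5 = 2/5
γ ⇒ α = 3/5 ⇒ 2/5 = 4/5
(γ ⇒ α) · α = 4/5 · 2/5 = 2/5
((α + β) + β) + ((γ ⇒ α) · α) = 2/5 + 2/5 = 2/5
γ + γ = 3/5 + 3/5 = 3/5
¬(γ + γ) = ¬3/5 = 2/5
(((α + β) + β) + ((γ ⇒ α) · α)) + ¬(γ + γ) = 2/5 + 2/5 = 2/5
¬(((γ + α) · (γ · (α + β))) + ((γ + γ) ⇒ (α · (γ + γ)))) · ((((α + β) + β) + ((γ ⇒ α) · α)) + ¬(γ + γ)) = 1/5 · 2/5 = 1/5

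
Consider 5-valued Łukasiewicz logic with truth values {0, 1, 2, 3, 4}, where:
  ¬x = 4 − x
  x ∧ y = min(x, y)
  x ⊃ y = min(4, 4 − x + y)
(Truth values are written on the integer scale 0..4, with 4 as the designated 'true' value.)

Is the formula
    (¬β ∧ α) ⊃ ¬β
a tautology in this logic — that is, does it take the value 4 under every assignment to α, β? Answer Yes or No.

Yes

At α = 0, β = 1, for instance:
¬β = ¬1 = 3
¬β ∧ α = 3 ∧ 0 = 0
(¬β ∧ α) ⊃ ¬β = 0 ⊃ 3 = 4
and checking the remaining 24 assignments likewise gives ≥ 4 in every case.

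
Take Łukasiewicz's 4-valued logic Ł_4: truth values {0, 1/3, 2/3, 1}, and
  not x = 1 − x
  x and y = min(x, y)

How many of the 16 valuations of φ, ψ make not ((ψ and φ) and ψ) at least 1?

φ = 0, ψ = 0 ↦ 1  ≥
φ = 0, ψ = 1/3 ↦ 1  ≥
φ = 0, ψ = 2/3 ↦ 1  ≥
φ = 0, ψ = 1 ↦ 1  ≥
φ = 1/3, ψ = 0 ↦ 1  ≥
φ = 1/3, ψ = 1/3 ↦ 2/3  <
φ = 1/3, ψ = 2/3 ↦ 2/3  <
φ = 1/3, ψ = 1 ↦ 2/3  <
φ = 2/3, ψ = 0 ↦ 1  ≥
φ = 2/3, ψ = 1/3 ↦ 2/3  <
φ = 2/3, ψ = 2/3 ↦ 1/3  <
φ = 2/3, ψ = 1 ↦ 1/3  <
φ = 1, ψ = 0 ↦ 1  ≥
φ = 1, ψ = 1/3 ↦ 2/3  <
φ = 1, ψ = 2/3 ↦ 1/3  <
φ = 1, ψ = 1 ↦ 0  <
So 7 of the 16 assignments meet the threshold.

7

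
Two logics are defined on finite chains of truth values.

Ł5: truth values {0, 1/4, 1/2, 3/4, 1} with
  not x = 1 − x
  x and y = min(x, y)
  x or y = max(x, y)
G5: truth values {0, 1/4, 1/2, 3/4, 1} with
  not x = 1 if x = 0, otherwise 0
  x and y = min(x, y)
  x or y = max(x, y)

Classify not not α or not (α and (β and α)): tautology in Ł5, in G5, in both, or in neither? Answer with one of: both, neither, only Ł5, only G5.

In Ł5: at α = 1/4, β = 1/4 the value is 3/4 — not a tautology.
In G5: every assignment gives 1 — tautology.

only G5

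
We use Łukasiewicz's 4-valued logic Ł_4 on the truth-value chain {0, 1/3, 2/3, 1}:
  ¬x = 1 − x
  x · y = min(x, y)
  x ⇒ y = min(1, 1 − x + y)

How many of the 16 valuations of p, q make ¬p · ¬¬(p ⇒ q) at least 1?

4

p = 0, q = 0 ↦ 1  ≥
p = 0, q = 1/3 ↦ 1  ≥
p = 0, q = 2/3 ↦ 1  ≥
p = 0, q = 1 ↦ 1  ≥
p = 1/3, q = 0 ↦ 2/3  <
p = 1/3, q = 1/3 ↦ 2/3  <
p = 1/3, q = 2/3 ↦ 2/3  <
p = 1/3, q = 1 ↦ 2/3  <
p = 2/3, q = 0 ↦ 1/3  <
p = 2/3, q = 1/3 ↦ 1/3  <
p = 2/3, q = 2/3 ↦ 1/3  <
p = 2/3, q = 1 ↦ 1/3  <
p = 1, q = 0 ↦ 0  <
p = 1, q = 1/3 ↦ 0  <
p = 1, q = 2/3 ↦ 0  <
p = 1, q = 1 ↦ 0  <
So 4 of the 16 assignments meet the threshold.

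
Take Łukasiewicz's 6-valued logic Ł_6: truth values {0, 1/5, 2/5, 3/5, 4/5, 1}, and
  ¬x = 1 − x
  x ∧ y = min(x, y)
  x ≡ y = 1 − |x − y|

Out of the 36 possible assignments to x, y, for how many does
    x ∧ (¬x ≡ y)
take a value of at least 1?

value 1: 1 assignment (counts)
value 4/5: 4 assignments
value 3/5: 7 assignments
value 2/5: 9 assignments
value 1/5: 8 assignments
value 0: 7 assignments
So 1 of the 36 assignments meets the threshold.

1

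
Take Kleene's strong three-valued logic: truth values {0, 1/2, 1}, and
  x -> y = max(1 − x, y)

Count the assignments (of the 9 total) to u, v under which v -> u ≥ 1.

5

u = 0, v = 0 ↦ 1  ≥
u = 0, v = 1/2 ↦ 1/2  <
u = 0, v = 1 ↦ 0  <
u = 1/2, v = 0 ↦ 1  ≥
u = 1/2, v = 1/2 ↦ 1/2  <
u = 1/2, v = 1 ↦ 1/2  <
u = 1, v = 0 ↦ 1  ≥
u = 1, v = 1/2 ↦ 1  ≥
u = 1, v = 1 ↦ 1  ≥
So 5 of the 9 assignments meet the threshold.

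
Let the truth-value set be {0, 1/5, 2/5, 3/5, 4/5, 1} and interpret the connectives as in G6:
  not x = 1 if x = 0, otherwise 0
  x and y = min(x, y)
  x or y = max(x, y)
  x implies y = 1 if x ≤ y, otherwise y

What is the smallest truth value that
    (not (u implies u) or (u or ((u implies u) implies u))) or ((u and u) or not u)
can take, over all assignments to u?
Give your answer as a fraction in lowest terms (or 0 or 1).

Take u = 1/5:
u implies u = 1/5 implies 1/5 = 1
not (u implies u) = not 1 = 0
u implies u = 1/5 implies 1/5 = 1
(u implies u) implies u = 1 implies 1/5 = 1/5
u or ((u implies u) implies u) = 1/5 or 1/5 = 1/5
not (u implies u) or (u or ((u implies u) implies u)) = 0 or 1/5 = 1/5
u and u = 1/5 and 1/5 = 1/5
not u = not 1/5 = 0
(u and u) or not u = 1/5 or 0 = 1/5
(not (u implies u) or (u or ((u implies u) implies u))) or ((u and u) or not u) = 1/5 or 1/5 = 1/5
No assignment yields a value below 1/5, so this is the minimum.

1/5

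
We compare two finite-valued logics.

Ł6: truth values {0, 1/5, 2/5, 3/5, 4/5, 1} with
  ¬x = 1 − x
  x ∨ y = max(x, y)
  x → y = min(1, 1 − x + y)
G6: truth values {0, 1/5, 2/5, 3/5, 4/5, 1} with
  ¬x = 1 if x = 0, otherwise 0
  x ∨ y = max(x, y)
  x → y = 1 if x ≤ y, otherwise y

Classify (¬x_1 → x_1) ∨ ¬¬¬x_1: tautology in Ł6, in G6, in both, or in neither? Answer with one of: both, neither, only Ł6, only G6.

only G6

In Ł6: at x_1 = 1/5 the value is 4/5 — not a tautology.
In G6: every assignment gives 1 — tautology.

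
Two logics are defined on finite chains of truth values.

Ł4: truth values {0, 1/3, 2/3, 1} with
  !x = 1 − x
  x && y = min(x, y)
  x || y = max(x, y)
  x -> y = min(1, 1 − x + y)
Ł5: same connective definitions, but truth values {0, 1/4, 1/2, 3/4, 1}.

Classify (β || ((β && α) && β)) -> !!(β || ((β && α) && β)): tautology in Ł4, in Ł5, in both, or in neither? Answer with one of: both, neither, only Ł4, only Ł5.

both

In Ł4: every assignment gives 1 — tautology.
In Ł5: every assignment gives 1 — tautology.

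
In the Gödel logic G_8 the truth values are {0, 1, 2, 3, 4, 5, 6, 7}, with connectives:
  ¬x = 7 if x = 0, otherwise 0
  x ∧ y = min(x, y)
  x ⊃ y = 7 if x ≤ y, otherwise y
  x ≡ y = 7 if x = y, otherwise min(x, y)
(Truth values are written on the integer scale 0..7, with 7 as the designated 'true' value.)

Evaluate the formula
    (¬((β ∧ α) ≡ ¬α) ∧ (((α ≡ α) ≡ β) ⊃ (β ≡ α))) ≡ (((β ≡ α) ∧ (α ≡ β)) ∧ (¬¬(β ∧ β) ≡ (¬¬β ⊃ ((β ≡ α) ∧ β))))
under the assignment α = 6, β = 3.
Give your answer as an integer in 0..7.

β ∧ α = 3 ∧ 6 = 3
¬α = ¬6 = 0
(β ∧ α) ≡ ¬α = 3 ≡ 0 = 0
¬((β ∧ α) ≡ ¬α) = ¬0 = 7
α ≡ α = 6 ≡ 6 = 7
(α ≡ α) ≡ β = 7 ≡ 3 = 3
β ≡ α = 3 ≡ 6 = 3
((α ≡ α) ≡ β) ⊃ (β ≡ α) = 3 ⊃ 3 = 7
¬((β ∧ α) ≡ ¬α) ∧ (((α ≡ α) ≡ β) ⊃ (β ≡ α)) = 7 ∧ 7 = 7
β ≡ α = 3 ≡ 6 = 3
α ≡ β = 6 ≡ 3 = 3
(β ≡ α) ∧ (α ≡ β) = 3 ∧ 3 = 3
β ∧ β = 3 ∧ 3 = 3
¬(β ∧ β) = ¬3 = 0
¬¬(β ∧ β) = ¬0 = 7
¬β = ¬3 = 0
¬¬β = ¬0 = 7
β ≡ α = 3 ≡ 6 = 3
(β ≡ α) ∧ β = 3 ∧ 3 = 3
¬¬β ⊃ ((β ≡ α) ∧ β) = 7 ⊃ 3 = 3
¬¬(β ∧ β) ≡ (¬¬β ⊃ ((β ≡ α) ∧ β)) = 7 ≡ 3 = 3
((β ≡ α) ∧ (α ≡ β)) ∧ (¬¬(β ∧ β) ≡ (¬¬β ⊃ ((β ≡ α) ∧ β))) = 3 ∧ 3 = 3
(¬((β ∧ α) ≡ ¬α) ∧ (((α ≡ α) ≡ β) ⊃ (β ≡ α))) ≡ (((β ≡ α) ∧ (α ≡ β)) ∧ (¬¬(β ∧ β) ≡ (¬¬β ⊃ ((β ≡ α) ∧ β)))) = 7 ≡ 3 = 3

3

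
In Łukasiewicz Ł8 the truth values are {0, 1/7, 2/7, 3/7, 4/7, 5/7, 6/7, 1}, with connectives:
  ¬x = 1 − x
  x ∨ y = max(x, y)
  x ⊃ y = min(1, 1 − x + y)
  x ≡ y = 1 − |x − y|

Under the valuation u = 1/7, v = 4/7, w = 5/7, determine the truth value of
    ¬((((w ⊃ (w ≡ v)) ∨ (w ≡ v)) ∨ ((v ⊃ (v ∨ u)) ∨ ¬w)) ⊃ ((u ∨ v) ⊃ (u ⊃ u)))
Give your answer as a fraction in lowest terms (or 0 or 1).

0

w ≡ v = 5/7 ≡ 4/7 = 6/7
w ⊃ (w ≡ v) = 5/7 ⊃ 6/7 = 1
w ≡ v = 5/7 ≡ 4/7 = 6/7
(w ⊃ (w ≡ v)) ∨ (w ≡ v) = 1 ∨ 6/7 = 1
v ∨ u = 4/7 ∨ 1/7 = 4/7
v ⊃ (v ∨ u) = 4/7 ⊃ 4/7 = 1
¬w = ¬5/7 = 2/7
(v ⊃ (v ∨ u)) ∨ ¬w = 1 ∨ 2/7 = 1
((w ⊃ (w ≡ v)) ∨ (w ≡ v)) ∨ ((v ⊃ (v ∨ u)) ∨ ¬w) = 1 ∨ 1 = 1
u ∨ v = 1/7 ∨ 4/7 = 4/7
u ⊃ u = 1/7 ⊃ 1/7 = 1
(u ∨ v) ⊃ (u ⊃ u) = 4/7 ⊃ 1 = 1
(((w ⊃ (w ≡ v)) ∨ (w ≡ v)) ∨ ((v ⊃ (v ∨ u)) ∨ ¬w)) ⊃ ((u ∨ v) ⊃ (u ⊃ u)) = 1 ⊃ 1 = 1
¬((((w ⊃ (w ≡ v)) ∨ (w ≡ v)) ∨ ((v ⊃ (v ∨ u)) ∨ ¬w)) ⊃ ((u ∨ v) ⊃ (u ⊃ u))) = ¬1 = 0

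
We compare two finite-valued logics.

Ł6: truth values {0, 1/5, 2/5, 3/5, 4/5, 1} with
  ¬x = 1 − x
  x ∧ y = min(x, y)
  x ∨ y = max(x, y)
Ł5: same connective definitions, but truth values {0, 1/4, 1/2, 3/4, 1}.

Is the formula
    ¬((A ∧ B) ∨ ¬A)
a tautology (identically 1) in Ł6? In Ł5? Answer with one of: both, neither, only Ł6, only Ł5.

neither

In Ł6: at A = 0, B = 0 the value is 0 — not a tautology.
In Ł5: at A = 0, B = 0 the value is 0 — not a tautology.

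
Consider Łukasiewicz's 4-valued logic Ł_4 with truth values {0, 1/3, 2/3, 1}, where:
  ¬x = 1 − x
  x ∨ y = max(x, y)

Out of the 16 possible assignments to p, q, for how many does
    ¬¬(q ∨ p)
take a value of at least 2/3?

p = 0, q = 0 ↦ 0  <
p = 0, q = 1/3 ↦ 1/3  <
p = 0, q = 2/3 ↦ 2/3  ≥
p = 0, q = 1 ↦ 1  ≥
p = 1/3, q = 0 ↦ 1/3  <
p = 1/3, q = 1/3 ↦ 1/3  <
p = 1/3, q = 2/3 ↦ 2/3  ≥
p = 1/3, q = 1 ↦ 1  ≥
p = 2/3, q = 0 ↦ 2/3  ≥
p = 2/3, q = 1/3 ↦ 2/3  ≥
p = 2/3, q = 2/3 ↦ 2/3  ≥
p = 2/3, q = 1 ↦ 1  ≥
p = 1, q = 0 ↦ 1  ≥
p = 1, q = 1/3 ↦ 1  ≥
p = 1, q = 2/3 ↦ 1  ≥
p = 1, q = 1 ↦ 1  ≥
So 12 of the 16 assignments meet the threshold.

12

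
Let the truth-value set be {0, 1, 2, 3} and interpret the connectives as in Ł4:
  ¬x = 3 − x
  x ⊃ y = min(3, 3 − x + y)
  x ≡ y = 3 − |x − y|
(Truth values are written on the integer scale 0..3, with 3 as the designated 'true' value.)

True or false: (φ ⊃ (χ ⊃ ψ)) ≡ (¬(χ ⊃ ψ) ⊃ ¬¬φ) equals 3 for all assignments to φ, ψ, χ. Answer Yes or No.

No

Counterexample: take φ = 0, ψ = 0, χ = 1.
χ ⊃ ψ = 1 ⊃ 0 = 2
φ ⊃ (χ ⊃ ψ) = 0 ⊃ 2 = 3
χ ⊃ ψ = 1 ⊃ 0 = 2
¬(χ ⊃ ψ) = ¬2 = 1
¬φ = ¬0 = 3
¬¬φ = ¬3 = 0
¬(χ ⊃ ψ) ⊃ ¬¬φ = 1 ⊃ 0 = 2
(φ ⊃ (χ ⊃ ψ)) ≡ (¬(χ ⊃ ψ) ⊃ ¬¬φ) = 3 ≡ 2 = 2
This gives 2 ≠ 3.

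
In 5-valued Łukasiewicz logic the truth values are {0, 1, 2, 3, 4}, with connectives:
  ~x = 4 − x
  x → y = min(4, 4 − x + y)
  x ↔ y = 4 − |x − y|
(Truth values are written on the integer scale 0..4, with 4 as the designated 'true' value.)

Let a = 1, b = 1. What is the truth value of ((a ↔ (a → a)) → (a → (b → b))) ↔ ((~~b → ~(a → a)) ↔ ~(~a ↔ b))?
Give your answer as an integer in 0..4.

3

a → a = 1 → 1 = 4
a ↔ (a → a) = 1 ↔ 4 = 1
b → b = 1 → 1 = 4
a → (b → b) = 1 → 4 = 4
(a ↔ (a → a)) → (a → (b → b)) = 1 → 4 = 4
~b = ~1 = 3
~~b = ~3 = 1
a → a = 1 → 1 = 4
~(a → a) = ~4 = 0
~~b → ~(a → a) = 1 → 0 = 3
~a = ~1 = 3
~a ↔ b = 3 ↔ 1 = 2
~(~a ↔ b) = ~2 = 2
(~~b → ~(a → a)) ↔ ~(~a ↔ b) = 3 ↔ 2 = 3
((a ↔ (a → a)) → (a → (b → b))) ↔ ((~~b → ~(a → a)) ↔ ~(~a ↔ b)) = 4 ↔ 3 = 3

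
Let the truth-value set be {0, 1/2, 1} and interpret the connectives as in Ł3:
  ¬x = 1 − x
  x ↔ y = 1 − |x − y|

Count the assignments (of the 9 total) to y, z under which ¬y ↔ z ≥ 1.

3

y = 0, z = 0 ↦ 0  <
y = 0, z = 1/2 ↦ 1/2  <
y = 0, z = 1 ↦ 1  ≥
y = 1/2, z = 0 ↦ 1/2  <
y = 1/2, z = 1/2 ↦ 1  ≥
y = 1/2, z = 1 ↦ 1/2  <
y = 1, z = 0 ↦ 1  ≥
y = 1, z = 1/2 ↦ 1/2  <
y = 1, z = 1 ↦ 0  <
So 3 of the 9 assignments meet the threshold.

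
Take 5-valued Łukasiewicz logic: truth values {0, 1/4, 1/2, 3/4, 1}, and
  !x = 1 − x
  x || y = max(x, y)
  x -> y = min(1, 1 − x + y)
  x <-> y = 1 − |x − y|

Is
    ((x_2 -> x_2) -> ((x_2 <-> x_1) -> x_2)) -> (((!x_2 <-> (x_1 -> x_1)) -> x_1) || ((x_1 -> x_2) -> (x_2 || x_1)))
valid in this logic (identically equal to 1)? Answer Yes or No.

No

Counterexample: take x_1 = 0, x_2 = 1/4.
x_2 -> x_2 = 1/4 -> 1/4 = 1
x_2 <-> x_1 = 1/4 <-> 0 = 3/4
(x_2 <-> x_1) -> x_2 = 3/4 -> 1/4 = 1/2
(x_2 -> x_2) -> ((x_2 <-> x_1) -> x_2) = 1 -> 1/2 = 1/2
!x_2 = !1/4 = 3/4
x_1 -> x_1 = 0 -> 0 = 1
!x_2 <-> (x_1 -> x_1) = 3/4 <-> 1 = 3/4
(!x_2 <-> (x_1 -> x_1)) -> x_1 = 3/4 -> 0 = 1/4
x_1 -> x_2 = 0 -> 1/4 = 1
x_2 || x_1 = 1/4 || 0 = 1/4
(x_1 -> x_2) -> (x_2 || x_1) = 1 -> 1/4 = 1/4
((!x_2 <-> (x_1 -> x_1)) -> x_1) || ((x_1 -> x_2) -> (x_2 || x_1)) = 1/4 || 1/4 = 1/4
((x_2 -> x_2) -> ((x_2 <-> x_1) -> x_2)) -> (((!x_2 <-> (x_1 -> x_1)) -> x_1) || ((x_1 -> x_2) -> (x_2 || x_1))) = 1/2 -> 1/4 = 3/4
This gives 3/4 ≠ 1.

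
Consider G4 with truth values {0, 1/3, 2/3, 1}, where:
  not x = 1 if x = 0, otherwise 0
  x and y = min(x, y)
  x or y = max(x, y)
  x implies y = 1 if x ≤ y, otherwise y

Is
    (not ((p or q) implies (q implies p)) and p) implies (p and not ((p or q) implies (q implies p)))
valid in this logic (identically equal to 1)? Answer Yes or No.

Yes

p = 0, q = 0 ↦ 1
p = 0, q = 1/3 ↦ 1
p = 0, q = 2/3 ↦ 1
p = 0, q = 1 ↦ 1
p = 1/3, q = 0 ↦ 1
p = 1/3, q = 1/3 ↦ 1
p = 1/3, q = 2/3 ↦ 1
p = 1/3, q = 1 ↦ 1
p = 2/3, q = 0 ↦ 1
p = 2/3, q = 1/3 ↦ 1
p = 2/3, q = 2/3 ↦ 1
p = 2/3, q = 1 ↦ 1
p = 1, q = 0 ↦ 1
p = 1, q = 1/3 ↦ 1
p = 1, q = 2/3 ↦ 1
p = 1, q = 1 ↦ 1
Every assignment gives a value ≥ 1.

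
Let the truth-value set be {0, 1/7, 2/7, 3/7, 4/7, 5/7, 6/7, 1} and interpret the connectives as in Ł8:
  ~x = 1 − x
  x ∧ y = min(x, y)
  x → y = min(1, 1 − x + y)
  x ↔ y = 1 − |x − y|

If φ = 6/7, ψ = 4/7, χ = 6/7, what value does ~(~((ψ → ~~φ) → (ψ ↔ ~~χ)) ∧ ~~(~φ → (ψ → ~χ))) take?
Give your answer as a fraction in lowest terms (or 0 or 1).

5/7

~φ = ~6/7 = 1/7
~~φ = ~1/7 = 6/7
ψ → ~~φ = 4/7 → 6/7 = 1
~χ = ~6/7 = 1/7
~~χ = ~1/7 = 6/7
ψ ↔ ~~χ = 4/7 ↔ 6/7 = 5/7
(ψ → ~~φ) → (ψ ↔ ~~χ) = 1 → 5/7 = 5/7
~((ψ → ~~φ) → (ψ ↔ ~~χ)) = ~5/7 = 2/7
~φ = ~6/7 = 1/7
~χ = ~6/7 = 1/7
ψ → ~χ = 4/7 → 1/7 = 4/7
~φ → (ψ → ~χ) = 1/7 → 4/7 = 1
~(~φ → (ψ → ~χ)) = ~1 = 0
~~(~φ → (ψ → ~χ)) = ~0 = 1
~((ψ → ~~φ) → (ψ ↔ ~~χ)) ∧ ~~(~φ → (ψ → ~χ)) = 2/7 ∧ 1 = 2/7
~(~((ψ → ~~φ) → (ψ ↔ ~~χ)) ∧ ~~(~φ → (ψ → ~χ))) = ~2/7 = 5/7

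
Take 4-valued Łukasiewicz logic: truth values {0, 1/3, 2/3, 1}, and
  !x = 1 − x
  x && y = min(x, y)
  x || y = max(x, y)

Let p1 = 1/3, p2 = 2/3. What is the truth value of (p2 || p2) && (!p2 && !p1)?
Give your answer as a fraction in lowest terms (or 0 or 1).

p2 || p2 = 2/3 || 2/3 = 2/3
!p2 = !2/3 = 1/3
!p1 = !1/3 = 2/3
!p2 && !p1 = 1/3 && 2/3 = 1/3
(p2 || p2) && (!p2 && !p1) = 2/3 && 1/3 = 1/3

1/3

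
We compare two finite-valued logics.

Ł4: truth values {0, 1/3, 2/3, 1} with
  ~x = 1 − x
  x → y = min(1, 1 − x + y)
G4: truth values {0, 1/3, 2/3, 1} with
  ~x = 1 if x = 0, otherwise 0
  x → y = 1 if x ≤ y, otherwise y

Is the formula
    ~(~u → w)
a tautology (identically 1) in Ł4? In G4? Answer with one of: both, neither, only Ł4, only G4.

neither

In Ł4: at u = 0, w = 1/3 the value is 2/3 — not a tautology.
In G4: at u = 0, w = 1/3 the value is 0 — not a tautology.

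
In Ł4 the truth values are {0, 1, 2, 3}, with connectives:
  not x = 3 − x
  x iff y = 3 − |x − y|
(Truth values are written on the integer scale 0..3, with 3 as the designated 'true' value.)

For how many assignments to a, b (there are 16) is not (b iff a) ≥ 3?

a = 0, b = 0 ↦ 0  <
a = 0, b = 1 ↦ 1  <
a = 0, b = 2 ↦ 2  <
a = 0, b = 3 ↦ 3  ≥
a = 1, b = 0 ↦ 1  <
a = 1, b = 1 ↦ 0  <
a = 1, b = 2 ↦ 1  <
a = 1, b = 3 ↦ 2  <
a = 2, b = 0 ↦ 2  <
a = 2, b = 1 ↦ 1  <
a = 2, b = 2 ↦ 0  <
a = 2, b = 3 ↦ 1  <
a = 3, b = 0 ↦ 3  ≥
a = 3, b = 1 ↦ 2  <
a = 3, b = 2 ↦ 1  <
a = 3, b = 3 ↦ 0  <
So 2 of the 16 assignments meet the threshold.

2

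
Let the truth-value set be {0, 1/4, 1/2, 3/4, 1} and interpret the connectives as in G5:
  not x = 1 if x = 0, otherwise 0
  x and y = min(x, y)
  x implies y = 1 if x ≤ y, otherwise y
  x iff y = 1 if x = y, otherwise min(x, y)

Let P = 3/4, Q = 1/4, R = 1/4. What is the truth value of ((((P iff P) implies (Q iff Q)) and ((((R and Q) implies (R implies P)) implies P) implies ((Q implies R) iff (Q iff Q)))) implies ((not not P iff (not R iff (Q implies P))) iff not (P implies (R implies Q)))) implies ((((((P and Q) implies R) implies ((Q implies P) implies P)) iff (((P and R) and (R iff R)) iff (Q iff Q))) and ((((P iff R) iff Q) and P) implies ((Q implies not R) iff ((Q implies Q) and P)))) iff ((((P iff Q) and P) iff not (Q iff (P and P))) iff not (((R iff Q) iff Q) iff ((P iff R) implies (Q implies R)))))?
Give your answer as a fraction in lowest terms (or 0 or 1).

P iff P = 3/4 iff 3/4 = 1
Q iff Q = 1/4 iff 1/4 = 1
(P iff P) implies (Q iff Q) = 1 implies 1 = 1
R and Q = 1/4 and 1/4 = 1/4
R implies P = 1/4 implies 3/4 = 1
(R and Q) implies (R implies P) = 1/4 implies 1 = 1
((R and Q) implies (R implies P)) implies P = 1 implies 3/4 = 3/4
Q implies R = 1/4 implies 1/4 = 1
Q iff Q = 1/4 iff 1/4 = 1
(Q implies R) iff (Q iff Q) = 1 iff 1 = 1
(((R and Q) implies (R implies P)) implies P) implies ((Q implies R) iff (Q iff Q)) = 3/4 implies 1 = 1
((P iff P) implies (Q iff Q)) and ((((R and Q) implies (R implies P)) implies P) implies ((Q implies R) iff (Q iff Q))) = 1 and 1 = 1
not P = not 3/4 = 0
not not P = not 0 = 1
not R = not 1/4 = 0
Q implies P = 1/4 implies 3/4 = 1
not R iff (Q implies P) = 0 iff 1 = 0
not not P iff (not R iff (Q implies P)) = 1 iff 0 = 0
R implies Q = 1/4 implies 1/4 = 1
P implies (R implies Q) = 3/4 implies 1 = 1
not (P implies (R implies Q)) = not 1 = 0
(not not P iff (not R iff (Q implies P))) iff not (P implies (R implies Q)) = 0 iff 0 = 1
(((P iff P) implies (Q iff Q)) and ((((R and Q) implies (R implies P)) implies P) implies ((Q implies R) iff (Q iff Q)))) implies ((not not P iff (not R iff (Q implies P))) iff not (P implies (R implies Q))) = 1 implies 1 = 1
P and Q = 3/4 and 1/4 = 1/4
(P and Q) implies R = 1/4 implies 1/4 = 1
Q implies P = 1/4 implies 3/4 = 1
(Q implies P) implies P = 1 implies 3/4 = 3/4
((P and Q) implies R) implies ((Q implies P) implies P) = 1 implies 3/4 = 3/4
P and R = 3/4 and 1/4 = 1/4
R iff R = 1/4 iff 1/4 = 1
(P and R) and (R iff R) = 1/4 and 1 = 1/4
Q iff Q = 1/4 iff 1/4 = 1
((P and R) and (R iff R)) iff (Q iff Q) = 1/4 iff 1 = 1/4
(((P and Q) implies R) implies ((Q implies P) implies P)) iff (((P and R) and (R iff R)) iff (Q iff Q)) = 3/4 iff 1/4 = 1/4
P iff R = 3/4 iff 1/4 = 1/4
(P iff R) iff Q = 1/4 iff 1/4 = 1
((P iff R) iff Q) and P = 1 and 3/4 = 3/4
not R = not 1/4 = 0
Q implies not R = 1/4 implies 0 = 0
Q implies Q = 1/4 implies 1/4 = 1
(Q implies Q) and P = 1 and 3/4 = 3/4
(Q implies not R) iff ((Q implies Q) and P) = 0 iff 3/4 = 0
(((P iff R) iff Q) and P) implies ((Q implies not R) iff ((Q implies Q) and P)) = 3/4 implies 0 = 0
((((P and Q) implies R) implies ((Q implies P) implies P)) iff (((P and R) and (R iff R)) iff (Q iff Q))) and ((((P iff R) iff Q) and P) implies ((Q implies not R) iff ((Q implies Q) and P))) = 1/4 and 0 = 0
P iff Q = 3/4 iff 1/4 = 1/4
(P iff Q) and P = 1/4 and 3/4 = 1/4
P and P = 3/4 and 3/4 = 3/4
Q iff (P and P) = 1/4 iff 3/4 = 1/4
not (Q iff (P and P)) = not 1/4 = 0
((P iff Q) and P) iff not (Q iff (P and P)) = 1/4 iff 0 = 0
R iff Q = 1/4 iff 1/4 = 1
(R iff Q) iff Q = 1 iff 1/4 = 1/4
P iff R = 3/4 iff 1/4 = 1/4
Q implies R = 1/4 implies 1/4 = 1
(P iff R) implies (Q implies R) = 1/4 implies 1 = 1
((R iff Q) iff Q) iff ((P iff R) implies (Q implies R)) = 1/4 iff 1 = 1/4
not (((R iff Q) iff Q) iff ((P iff R) implies (Q implies R))) = not 1/4 = 0
(((P iff Q) and P) iff not (Q iff (P and P))) iff not (((R iff Q) iff Q) iff ((P iff R) implies (Q implies R))) = 0 iff 0 = 1
(((((P and Q) implies R) implies ((Q implies P) implies P)) iff (((P and R) and (R iff R)) iff (Q iff Q))) and ((((P iff R) iff Q) and P) implies ((Q implies not R) iff ((Q implies Q) and P)))) iff ((((P iff Q) and P) iff not (Q iff (P and P))) iff not (((R iff Q) iff Q) iff ((P iff R) implies (Q implies R)))) = 0 iff 1 = 0
((((P iff P) implies (Q iff Q)) and ((((R and Q) implies (R implies P)) implies P) implies ((Q implies R) iff (Q iff Q)))) implies ((not not P iff (not R iff (Q implies P))) iff not (P implies (R implies Q)))) implies ((((((P and Q) implies R) implies ((Q implies P) implies P)) iff (((P and R) and (R iff R)) iff (Q iff Q))) and ((((P iff R) iff Q) and P) implies ((Q implies not R) iff ((Q implies Q) and P)))) iff ((((P iff Q) and P) iff not (Q iff (P and P))) iff not (((R iff Q) iff Q) iff ((P iff R) implies (Q implies R))))) = 1 implies 0 = 0

0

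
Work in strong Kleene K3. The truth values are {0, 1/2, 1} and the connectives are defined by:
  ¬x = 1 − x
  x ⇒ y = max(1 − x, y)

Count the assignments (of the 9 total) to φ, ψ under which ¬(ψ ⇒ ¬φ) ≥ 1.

φ = 0, ψ = 0 ↦ 0  <
φ = 0, ψ = 1/2 ↦ 0  <
φ = 0, ψ = 1 ↦ 0  <
φ = 1/2, ψ = 0 ↦ 0  <
φ = 1/2, ψ = 1/2 ↦ 1/2  <
φ = 1/2, ψ = 1 ↦ 1/2  <
φ = 1, ψ = 0 ↦ 0  <
φ = 1, ψ = 1/2 ↦ 1/2  <
φ = 1, ψ = 1 ↦ 1  ≥
So 1 of the 9 assignments meets the threshold.

1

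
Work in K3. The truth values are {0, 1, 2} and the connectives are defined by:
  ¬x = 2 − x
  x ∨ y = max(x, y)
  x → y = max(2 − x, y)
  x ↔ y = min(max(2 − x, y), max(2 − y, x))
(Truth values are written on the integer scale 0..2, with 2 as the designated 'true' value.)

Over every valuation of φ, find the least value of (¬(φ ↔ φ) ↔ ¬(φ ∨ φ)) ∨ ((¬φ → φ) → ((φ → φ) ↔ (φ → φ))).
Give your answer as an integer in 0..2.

Take φ = 1:
φ ↔ φ = 1 ↔ 1 = 1
¬(φ ↔ φ) = ¬1 = 1
φ ∨ φ = 1 ∨ 1 = 1
¬(φ ∨ φ) = ¬1 = 1
¬(φ ↔ φ) ↔ ¬(φ ∨ φ) = 1 ↔ 1 = 1
¬φ = ¬1 = 1
¬φ → φ = 1 → 1 = 1
φ → φ = 1 → 1 = 1
φ → φ = 1 → 1 = 1
(φ → φ) ↔ (φ → φ) = 1 ↔ 1 = 1
(¬φ → φ) → ((φ → φ) ↔ (φ → φ)) = 1 → 1 = 1
(¬(φ ↔ φ) ↔ ¬(φ ∨ φ)) ∨ ((¬φ → φ) → ((φ → φ) ↔ (φ → φ))) = 1 ∨ 1 = 1
No assignment yields a value below 1, so this is the minimum.

1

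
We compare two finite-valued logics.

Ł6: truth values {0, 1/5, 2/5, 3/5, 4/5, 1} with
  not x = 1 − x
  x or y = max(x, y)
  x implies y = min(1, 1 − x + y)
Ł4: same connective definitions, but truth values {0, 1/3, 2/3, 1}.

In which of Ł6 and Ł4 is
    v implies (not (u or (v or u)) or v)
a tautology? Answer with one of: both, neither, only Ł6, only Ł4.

both

In Ł6: every assignment gives 1 — tautology.
In Ł4: every assignment gives 1 — tautology.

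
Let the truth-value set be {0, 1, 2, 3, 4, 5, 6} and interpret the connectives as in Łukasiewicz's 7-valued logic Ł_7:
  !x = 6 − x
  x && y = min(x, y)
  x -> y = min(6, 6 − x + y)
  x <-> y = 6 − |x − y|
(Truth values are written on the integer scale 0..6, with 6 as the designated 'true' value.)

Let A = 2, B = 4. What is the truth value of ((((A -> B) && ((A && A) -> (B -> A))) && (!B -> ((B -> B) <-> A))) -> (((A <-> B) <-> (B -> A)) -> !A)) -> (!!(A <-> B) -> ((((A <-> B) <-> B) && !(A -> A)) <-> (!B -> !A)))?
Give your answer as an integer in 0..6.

4

A -> B = 2 -> 4 = 6
A && A = 2 && 2 = 2
B -> A = 4 -> 2 = 4
(A && A) -> (B -> A) = 2 -> 4 = 6
(A -> B) && ((A && A) -> (B -> A)) = 6 && 6 = 6
!B = !4 = 2
B -> B = 4 -> 4 = 6
(B -> B) <-> A = 6 <-> 2 = 2
!B -> ((B -> B) <-> A) = 2 -> 2 = 6
((A -> B) && ((A && A) -> (B -> A))) && (!B -> ((B -> B) <-> A)) = 6 && 6 = 6
A <-> B = 2 <-> 4 = 4
B -> A = 4 -> 2 = 4
(A <-> B) <-> (B -> A) = 4 <-> 4 = 6
!A = !2 = 4
((A <-> B) <-> (B -> A)) -> !A = 6 -> 4 = 4
(((A -> B) && ((A && A) -> (B -> A))) && (!B -> ((B -> B) <-> A))) -> (((A <-> B) <-> (B -> A)) -> !A) = 6 -> 4 = 4
A <-> B = 2 <-> 4 = 4
!(A <-> B) = !4 = 2
!!(A <-> B) = !2 = 4
A <-> B = 2 <-> 4 = 4
(A <-> B) <-> B = 4 <-> 4 = 6
A -> A = 2 -> 2 = 6
!(A -> A) = !6 = 0
((A <-> B) <-> B) && !(A -> A) = 6 && 0 = 0
!B = !4 = 2
!A = !2 = 4
!B -> !A = 2 -> 4 = 6
(((A <-> B) <-> B) && !(A -> A)) <-> (!B -> !A) = 0 <-> 6 = 0
!!(A <-> B) -> ((((A <-> B) <-> B) && !(A -> A)) <-> (!B -> !A)) = 4 -> 0 = 2
((((A -> B) && ((A && A) -> (B -> A))) && (!B -> ((B -> B) <-> A))) -> (((A <-> B) <-> (B -> A)) -> !A)) -> (!!(A <-> B) -> ((((A <-> B) <-> B) && !(A -> A)) <-> (!B -> !A))) = 4 -> 2 = 4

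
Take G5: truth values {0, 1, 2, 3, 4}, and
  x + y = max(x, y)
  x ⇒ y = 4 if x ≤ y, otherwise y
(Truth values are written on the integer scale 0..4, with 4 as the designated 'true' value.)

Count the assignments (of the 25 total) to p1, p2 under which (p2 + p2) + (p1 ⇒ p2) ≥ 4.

value 4: 15 assignments (counts)
value 3: 1 assignment
value 2: 2 assignments
value 1: 3 assignments
value 0: 4 assignments
So 15 of the 25 assignments meet the threshold.

15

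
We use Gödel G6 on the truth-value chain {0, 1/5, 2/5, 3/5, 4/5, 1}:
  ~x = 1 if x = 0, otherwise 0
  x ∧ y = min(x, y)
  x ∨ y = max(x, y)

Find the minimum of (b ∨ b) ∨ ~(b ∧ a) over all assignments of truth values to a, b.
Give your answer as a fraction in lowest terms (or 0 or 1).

Take a = 1/5, b = 1/5:
b ∨ b = 1/5 ∨ 1/5 = 1/5
b ∧ a = 1/5 ∧ 1/5 = 1/5
~(b ∧ a) = ~1/5 = 0
(b ∨ b) ∨ ~(b ∧ a) = 1/5 ∨ 0 = 1/5
No assignment yields a value below 1/5, so this is the minimum.

1/5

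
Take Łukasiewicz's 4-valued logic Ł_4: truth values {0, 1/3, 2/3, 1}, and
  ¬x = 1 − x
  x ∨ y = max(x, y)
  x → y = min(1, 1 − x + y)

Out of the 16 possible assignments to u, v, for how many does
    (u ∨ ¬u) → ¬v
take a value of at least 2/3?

10

u = 0, v = 0 ↦ 1  ≥
u = 0, v = 1/3 ↦ 2/3  ≥
u = 0, v = 2/3 ↦ 1/3  <
u = 0, v = 1 ↦ 0  <
u = 1/3, v = 0 ↦ 1  ≥
u = 1/3, v = 1/3 ↦ 1  ≥
u = 1/3, v = 2/3 ↦ 2/3  ≥
u = 1/3, v = 1 ↦ 1/3  <
u = 2/3, v = 0 ↦ 1  ≥
u = 2/3, v = 1/3 ↦ 1  ≥
u = 2/3, v = 2/3 ↦ 2/3  ≥
u = 2/3, v = 1 ↦ 1/3  <
u = 1, v = 0 ↦ 1  ≥
u = 1, v = 1/3 ↦ 2/3  ≥
u = 1, v = 2/3 ↦ 1/3  <
u = 1, v = 1 ↦ 0  <
So 10 of the 16 assignments meet the threshold.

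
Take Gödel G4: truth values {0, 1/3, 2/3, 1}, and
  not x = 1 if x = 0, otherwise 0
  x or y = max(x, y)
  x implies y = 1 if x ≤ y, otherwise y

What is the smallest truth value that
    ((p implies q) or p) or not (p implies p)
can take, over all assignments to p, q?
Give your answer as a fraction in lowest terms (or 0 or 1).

1/3

Take p = 1/3, q = 0:
p implies q = 1/3 implies 0 = 0
(p implies q) or p = 0 or 1/3 = 1/3
p implies p = 1/3 implies 1/3 = 1
not (p implies p) = not 1 = 0
((p implies q) or p) or not (p implies p) = 1/3 or 0 = 1/3
No assignment yields a value below 1/3, so this is the minimum.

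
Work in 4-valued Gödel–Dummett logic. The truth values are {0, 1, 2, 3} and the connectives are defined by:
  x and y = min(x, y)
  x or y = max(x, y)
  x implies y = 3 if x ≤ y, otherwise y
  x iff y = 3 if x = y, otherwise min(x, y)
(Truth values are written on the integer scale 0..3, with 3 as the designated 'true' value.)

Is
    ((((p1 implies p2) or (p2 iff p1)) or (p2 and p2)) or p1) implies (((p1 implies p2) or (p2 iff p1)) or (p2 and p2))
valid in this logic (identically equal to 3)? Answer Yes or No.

Counterexample: take p1 = 1, p2 = 0.
p1 implies p2 = 1 implies 0 = 0
p2 iff p1 = 0 iff 1 = 0
(p1 implies p2) or (p2 iff p1) = 0 or 0 = 0
p2 and p2 = 0 and 0 = 0
((p1 implies p2) or (p2 iff p1)) or (p2 and p2) = 0 or 0 = 0
(((p1 implies p2) or (p2 iff p1)) or (p2 and p2)) or p1 = 0 or 1 = 1
((((p1 implies p2) or (p2 iff p1)) or (p2 and p2)) or p1) implies (((p1 implies p2) or (p2 iff p1)) or (p2 and p2)) = 1 implies 0 = 0
This gives 0 ≠ 3.

No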